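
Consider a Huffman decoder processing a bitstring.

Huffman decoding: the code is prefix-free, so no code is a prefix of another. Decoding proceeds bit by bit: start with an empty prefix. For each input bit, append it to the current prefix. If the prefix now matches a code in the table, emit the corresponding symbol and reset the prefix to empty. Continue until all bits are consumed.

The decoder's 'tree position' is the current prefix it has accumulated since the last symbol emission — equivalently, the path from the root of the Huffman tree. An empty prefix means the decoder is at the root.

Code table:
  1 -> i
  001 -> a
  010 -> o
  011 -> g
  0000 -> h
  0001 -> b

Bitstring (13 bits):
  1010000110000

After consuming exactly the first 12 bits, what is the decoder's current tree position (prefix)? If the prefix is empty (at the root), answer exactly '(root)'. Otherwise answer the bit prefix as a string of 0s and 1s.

Answer: 000

Derivation:
Bit 0: prefix='1' -> emit 'i', reset
Bit 1: prefix='0' (no match yet)
Bit 2: prefix='01' (no match yet)
Bit 3: prefix='010' -> emit 'o', reset
Bit 4: prefix='0' (no match yet)
Bit 5: prefix='00' (no match yet)
Bit 6: prefix='000' (no match yet)
Bit 7: prefix='0001' -> emit 'b', reset
Bit 8: prefix='1' -> emit 'i', reset
Bit 9: prefix='0' (no match yet)
Bit 10: prefix='00' (no match yet)
Bit 11: prefix='000' (no match yet)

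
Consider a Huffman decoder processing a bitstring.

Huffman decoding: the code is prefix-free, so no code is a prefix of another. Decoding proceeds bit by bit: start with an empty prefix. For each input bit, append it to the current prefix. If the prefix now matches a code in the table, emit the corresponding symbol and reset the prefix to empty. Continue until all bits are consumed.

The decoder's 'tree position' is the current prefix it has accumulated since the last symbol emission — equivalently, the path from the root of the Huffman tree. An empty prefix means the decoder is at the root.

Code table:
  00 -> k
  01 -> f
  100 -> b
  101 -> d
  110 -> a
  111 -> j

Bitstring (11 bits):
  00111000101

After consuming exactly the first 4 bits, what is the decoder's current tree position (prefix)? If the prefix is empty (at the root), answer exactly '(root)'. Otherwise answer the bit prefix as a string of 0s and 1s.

Bit 0: prefix='0' (no match yet)
Bit 1: prefix='00' -> emit 'k', reset
Bit 2: prefix='1' (no match yet)
Bit 3: prefix='11' (no match yet)

Answer: 11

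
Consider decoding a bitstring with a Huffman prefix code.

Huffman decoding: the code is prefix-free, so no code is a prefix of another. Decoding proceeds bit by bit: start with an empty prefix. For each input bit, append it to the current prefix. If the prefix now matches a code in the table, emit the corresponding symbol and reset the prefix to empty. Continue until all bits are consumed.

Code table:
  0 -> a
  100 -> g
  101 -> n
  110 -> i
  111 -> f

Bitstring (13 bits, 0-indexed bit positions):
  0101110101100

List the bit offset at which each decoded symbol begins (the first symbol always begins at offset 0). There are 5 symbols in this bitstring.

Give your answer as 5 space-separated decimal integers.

Bit 0: prefix='0' -> emit 'a', reset
Bit 1: prefix='1' (no match yet)
Bit 2: prefix='10' (no match yet)
Bit 3: prefix='101' -> emit 'n', reset
Bit 4: prefix='1' (no match yet)
Bit 5: prefix='11' (no match yet)
Bit 6: prefix='110' -> emit 'i', reset
Bit 7: prefix='1' (no match yet)
Bit 8: prefix='10' (no match yet)
Bit 9: prefix='101' -> emit 'n', reset
Bit 10: prefix='1' (no match yet)
Bit 11: prefix='10' (no match yet)
Bit 12: prefix='100' -> emit 'g', reset

Answer: 0 1 4 7 10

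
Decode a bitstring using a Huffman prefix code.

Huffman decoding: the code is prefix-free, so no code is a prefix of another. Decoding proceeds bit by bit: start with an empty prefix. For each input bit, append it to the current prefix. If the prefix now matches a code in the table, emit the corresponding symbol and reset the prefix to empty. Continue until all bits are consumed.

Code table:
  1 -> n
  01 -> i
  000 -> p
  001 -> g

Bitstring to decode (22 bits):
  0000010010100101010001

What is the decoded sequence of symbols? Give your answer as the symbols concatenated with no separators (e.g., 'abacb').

Bit 0: prefix='0' (no match yet)
Bit 1: prefix='00' (no match yet)
Bit 2: prefix='000' -> emit 'p', reset
Bit 3: prefix='0' (no match yet)
Bit 4: prefix='00' (no match yet)
Bit 5: prefix='001' -> emit 'g', reset
Bit 6: prefix='0' (no match yet)
Bit 7: prefix='00' (no match yet)
Bit 8: prefix='001' -> emit 'g', reset
Bit 9: prefix='0' (no match yet)
Bit 10: prefix='01' -> emit 'i', reset
Bit 11: prefix='0' (no match yet)
Bit 12: prefix='00' (no match yet)
Bit 13: prefix='001' -> emit 'g', reset
Bit 14: prefix='0' (no match yet)
Bit 15: prefix='01' -> emit 'i', reset
Bit 16: prefix='0' (no match yet)
Bit 17: prefix='01' -> emit 'i', reset
Bit 18: prefix='0' (no match yet)
Bit 19: prefix='00' (no match yet)
Bit 20: prefix='000' -> emit 'p', reset
Bit 21: prefix='1' -> emit 'n', reset

Answer: pggigiipn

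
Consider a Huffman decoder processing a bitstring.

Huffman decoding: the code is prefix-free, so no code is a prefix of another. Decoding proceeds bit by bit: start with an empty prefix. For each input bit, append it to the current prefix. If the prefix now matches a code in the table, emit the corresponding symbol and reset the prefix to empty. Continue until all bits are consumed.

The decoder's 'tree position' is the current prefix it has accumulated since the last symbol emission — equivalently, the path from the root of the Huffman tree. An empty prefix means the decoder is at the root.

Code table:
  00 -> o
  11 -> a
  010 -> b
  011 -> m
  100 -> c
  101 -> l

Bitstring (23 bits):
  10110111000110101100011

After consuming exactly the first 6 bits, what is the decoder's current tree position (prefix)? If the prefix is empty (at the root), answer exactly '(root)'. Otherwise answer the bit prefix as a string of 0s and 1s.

Bit 0: prefix='1' (no match yet)
Bit 1: prefix='10' (no match yet)
Bit 2: prefix='101' -> emit 'l', reset
Bit 3: prefix='1' (no match yet)
Bit 4: prefix='10' (no match yet)
Bit 5: prefix='101' -> emit 'l', reset

Answer: (root)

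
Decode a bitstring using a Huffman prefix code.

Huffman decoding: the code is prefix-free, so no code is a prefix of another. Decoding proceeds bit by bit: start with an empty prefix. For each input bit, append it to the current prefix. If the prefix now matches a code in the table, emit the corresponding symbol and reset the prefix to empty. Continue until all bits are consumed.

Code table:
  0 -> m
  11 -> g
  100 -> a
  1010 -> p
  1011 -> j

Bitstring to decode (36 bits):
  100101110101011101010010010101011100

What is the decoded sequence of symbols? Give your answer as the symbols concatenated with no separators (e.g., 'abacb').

Answer: ajpjpaapja

Derivation:
Bit 0: prefix='1' (no match yet)
Bit 1: prefix='10' (no match yet)
Bit 2: prefix='100' -> emit 'a', reset
Bit 3: prefix='1' (no match yet)
Bit 4: prefix='10' (no match yet)
Bit 5: prefix='101' (no match yet)
Bit 6: prefix='1011' -> emit 'j', reset
Bit 7: prefix='1' (no match yet)
Bit 8: prefix='10' (no match yet)
Bit 9: prefix='101' (no match yet)
Bit 10: prefix='1010' -> emit 'p', reset
Bit 11: prefix='1' (no match yet)
Bit 12: prefix='10' (no match yet)
Bit 13: prefix='101' (no match yet)
Bit 14: prefix='1011' -> emit 'j', reset
Bit 15: prefix='1' (no match yet)
Bit 16: prefix='10' (no match yet)
Bit 17: prefix='101' (no match yet)
Bit 18: prefix='1010' -> emit 'p', reset
Bit 19: prefix='1' (no match yet)
Bit 20: prefix='10' (no match yet)
Bit 21: prefix='100' -> emit 'a', reset
Bit 22: prefix='1' (no match yet)
Bit 23: prefix='10' (no match yet)
Bit 24: prefix='100' -> emit 'a', reset
Bit 25: prefix='1' (no match yet)
Bit 26: prefix='10' (no match yet)
Bit 27: prefix='101' (no match yet)
Bit 28: prefix='1010' -> emit 'p', reset
Bit 29: prefix='1' (no match yet)
Bit 30: prefix='10' (no match yet)
Bit 31: prefix='101' (no match yet)
Bit 32: prefix='1011' -> emit 'j', reset
Bit 33: prefix='1' (no match yet)
Bit 34: prefix='10' (no match yet)
Bit 35: prefix='100' -> emit 'a', reset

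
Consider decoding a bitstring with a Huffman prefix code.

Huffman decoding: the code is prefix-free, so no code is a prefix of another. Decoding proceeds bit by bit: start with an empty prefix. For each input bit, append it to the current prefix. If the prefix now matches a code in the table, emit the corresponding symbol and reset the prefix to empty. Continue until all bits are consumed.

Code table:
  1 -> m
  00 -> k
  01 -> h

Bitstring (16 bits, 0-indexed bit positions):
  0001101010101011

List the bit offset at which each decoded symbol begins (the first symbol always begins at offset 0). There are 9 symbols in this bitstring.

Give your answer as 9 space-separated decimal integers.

Answer: 0 2 4 5 7 9 11 13 15

Derivation:
Bit 0: prefix='0' (no match yet)
Bit 1: prefix='00' -> emit 'k', reset
Bit 2: prefix='0' (no match yet)
Bit 3: prefix='01' -> emit 'h', reset
Bit 4: prefix='1' -> emit 'm', reset
Bit 5: prefix='0' (no match yet)
Bit 6: prefix='01' -> emit 'h', reset
Bit 7: prefix='0' (no match yet)
Bit 8: prefix='01' -> emit 'h', reset
Bit 9: prefix='0' (no match yet)
Bit 10: prefix='01' -> emit 'h', reset
Bit 11: prefix='0' (no match yet)
Bit 12: prefix='01' -> emit 'h', reset
Bit 13: prefix='0' (no match yet)
Bit 14: prefix='01' -> emit 'h', reset
Bit 15: prefix='1' -> emit 'm', reset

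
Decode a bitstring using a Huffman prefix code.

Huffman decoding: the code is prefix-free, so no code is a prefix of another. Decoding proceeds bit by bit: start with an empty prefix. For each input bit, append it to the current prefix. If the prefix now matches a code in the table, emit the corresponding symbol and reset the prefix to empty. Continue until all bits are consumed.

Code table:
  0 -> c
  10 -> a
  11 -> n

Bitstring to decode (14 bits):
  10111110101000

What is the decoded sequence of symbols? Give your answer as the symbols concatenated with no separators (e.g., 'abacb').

Bit 0: prefix='1' (no match yet)
Bit 1: prefix='10' -> emit 'a', reset
Bit 2: prefix='1' (no match yet)
Bit 3: prefix='11' -> emit 'n', reset
Bit 4: prefix='1' (no match yet)
Bit 5: prefix='11' -> emit 'n', reset
Bit 6: prefix='1' (no match yet)
Bit 7: prefix='10' -> emit 'a', reset
Bit 8: prefix='1' (no match yet)
Bit 9: prefix='10' -> emit 'a', reset
Bit 10: prefix='1' (no match yet)
Bit 11: prefix='10' -> emit 'a', reset
Bit 12: prefix='0' -> emit 'c', reset
Bit 13: prefix='0' -> emit 'c', reset

Answer: annaaacc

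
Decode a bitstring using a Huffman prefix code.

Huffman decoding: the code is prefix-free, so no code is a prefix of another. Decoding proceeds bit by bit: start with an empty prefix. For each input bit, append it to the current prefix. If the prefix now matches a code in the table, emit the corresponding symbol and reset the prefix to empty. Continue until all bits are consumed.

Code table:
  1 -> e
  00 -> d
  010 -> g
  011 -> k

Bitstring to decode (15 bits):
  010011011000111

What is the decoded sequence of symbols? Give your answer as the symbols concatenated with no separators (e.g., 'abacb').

Answer: gkkdke

Derivation:
Bit 0: prefix='0' (no match yet)
Bit 1: prefix='01' (no match yet)
Bit 2: prefix='010' -> emit 'g', reset
Bit 3: prefix='0' (no match yet)
Bit 4: prefix='01' (no match yet)
Bit 5: prefix='011' -> emit 'k', reset
Bit 6: prefix='0' (no match yet)
Bit 7: prefix='01' (no match yet)
Bit 8: prefix='011' -> emit 'k', reset
Bit 9: prefix='0' (no match yet)
Bit 10: prefix='00' -> emit 'd', reset
Bit 11: prefix='0' (no match yet)
Bit 12: prefix='01' (no match yet)
Bit 13: prefix='011' -> emit 'k', reset
Bit 14: prefix='1' -> emit 'e', reset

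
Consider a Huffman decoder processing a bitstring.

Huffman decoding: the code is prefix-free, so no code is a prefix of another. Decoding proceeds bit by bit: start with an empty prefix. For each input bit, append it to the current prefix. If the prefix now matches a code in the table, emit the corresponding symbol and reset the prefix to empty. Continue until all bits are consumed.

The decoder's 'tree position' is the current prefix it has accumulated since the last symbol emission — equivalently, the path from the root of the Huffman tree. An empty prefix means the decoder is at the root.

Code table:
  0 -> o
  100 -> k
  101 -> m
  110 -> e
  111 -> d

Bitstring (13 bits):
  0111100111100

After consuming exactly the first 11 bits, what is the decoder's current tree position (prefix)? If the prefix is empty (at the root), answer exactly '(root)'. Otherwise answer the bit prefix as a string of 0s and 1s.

Bit 0: prefix='0' -> emit 'o', reset
Bit 1: prefix='1' (no match yet)
Bit 2: prefix='11' (no match yet)
Bit 3: prefix='111' -> emit 'd', reset
Bit 4: prefix='1' (no match yet)
Bit 5: prefix='10' (no match yet)
Bit 6: prefix='100' -> emit 'k', reset
Bit 7: prefix='1' (no match yet)
Bit 8: prefix='11' (no match yet)
Bit 9: prefix='111' -> emit 'd', reset
Bit 10: prefix='1' (no match yet)

Answer: 1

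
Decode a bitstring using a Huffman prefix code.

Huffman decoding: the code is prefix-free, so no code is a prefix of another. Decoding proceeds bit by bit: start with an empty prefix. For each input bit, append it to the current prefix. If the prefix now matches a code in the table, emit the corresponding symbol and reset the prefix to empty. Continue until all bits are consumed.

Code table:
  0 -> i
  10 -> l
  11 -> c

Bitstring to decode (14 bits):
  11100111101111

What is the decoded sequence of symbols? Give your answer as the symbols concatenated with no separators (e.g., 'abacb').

Answer: cliccicc

Derivation:
Bit 0: prefix='1' (no match yet)
Bit 1: prefix='11' -> emit 'c', reset
Bit 2: prefix='1' (no match yet)
Bit 3: prefix='10' -> emit 'l', reset
Bit 4: prefix='0' -> emit 'i', reset
Bit 5: prefix='1' (no match yet)
Bit 6: prefix='11' -> emit 'c', reset
Bit 7: prefix='1' (no match yet)
Bit 8: prefix='11' -> emit 'c', reset
Bit 9: prefix='0' -> emit 'i', reset
Bit 10: prefix='1' (no match yet)
Bit 11: prefix='11' -> emit 'c', reset
Bit 12: prefix='1' (no match yet)
Bit 13: prefix='11' -> emit 'c', reset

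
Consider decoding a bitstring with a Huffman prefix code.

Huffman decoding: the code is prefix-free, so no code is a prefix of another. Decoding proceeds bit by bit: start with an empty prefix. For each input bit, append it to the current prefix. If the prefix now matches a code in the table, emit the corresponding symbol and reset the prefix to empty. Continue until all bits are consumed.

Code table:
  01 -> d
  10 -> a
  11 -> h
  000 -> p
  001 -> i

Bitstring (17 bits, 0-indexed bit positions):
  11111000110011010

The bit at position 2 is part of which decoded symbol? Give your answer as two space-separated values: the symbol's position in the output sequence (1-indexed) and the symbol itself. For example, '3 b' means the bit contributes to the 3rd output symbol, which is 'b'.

Answer: 2 h

Derivation:
Bit 0: prefix='1' (no match yet)
Bit 1: prefix='11' -> emit 'h', reset
Bit 2: prefix='1' (no match yet)
Bit 3: prefix='11' -> emit 'h', reset
Bit 4: prefix='1' (no match yet)
Bit 5: prefix='10' -> emit 'a', reset
Bit 6: prefix='0' (no match yet)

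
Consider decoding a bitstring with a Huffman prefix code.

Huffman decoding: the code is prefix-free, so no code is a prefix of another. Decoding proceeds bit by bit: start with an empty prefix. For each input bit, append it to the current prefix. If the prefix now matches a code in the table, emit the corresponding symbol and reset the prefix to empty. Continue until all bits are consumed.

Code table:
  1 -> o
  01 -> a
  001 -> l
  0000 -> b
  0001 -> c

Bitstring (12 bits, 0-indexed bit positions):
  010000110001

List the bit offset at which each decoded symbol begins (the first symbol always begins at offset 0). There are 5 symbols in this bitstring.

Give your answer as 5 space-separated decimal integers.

Bit 0: prefix='0' (no match yet)
Bit 1: prefix='01' -> emit 'a', reset
Bit 2: prefix='0' (no match yet)
Bit 3: prefix='00' (no match yet)
Bit 4: prefix='000' (no match yet)
Bit 5: prefix='0000' -> emit 'b', reset
Bit 6: prefix='1' -> emit 'o', reset
Bit 7: prefix='1' -> emit 'o', reset
Bit 8: prefix='0' (no match yet)
Bit 9: prefix='00' (no match yet)
Bit 10: prefix='000' (no match yet)
Bit 11: prefix='0001' -> emit 'c', reset

Answer: 0 2 6 7 8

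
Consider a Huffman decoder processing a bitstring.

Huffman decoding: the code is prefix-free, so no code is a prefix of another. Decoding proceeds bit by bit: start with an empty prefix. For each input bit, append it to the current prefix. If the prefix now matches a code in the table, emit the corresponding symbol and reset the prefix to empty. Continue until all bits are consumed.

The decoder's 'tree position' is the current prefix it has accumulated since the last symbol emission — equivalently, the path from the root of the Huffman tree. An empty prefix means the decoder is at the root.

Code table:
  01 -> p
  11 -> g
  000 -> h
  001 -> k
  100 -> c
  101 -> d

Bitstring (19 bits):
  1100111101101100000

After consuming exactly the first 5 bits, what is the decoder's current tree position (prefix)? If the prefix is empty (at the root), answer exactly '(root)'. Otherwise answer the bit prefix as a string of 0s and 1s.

Answer: (root)

Derivation:
Bit 0: prefix='1' (no match yet)
Bit 1: prefix='11' -> emit 'g', reset
Bit 2: prefix='0' (no match yet)
Bit 3: prefix='00' (no match yet)
Bit 4: prefix='001' -> emit 'k', reset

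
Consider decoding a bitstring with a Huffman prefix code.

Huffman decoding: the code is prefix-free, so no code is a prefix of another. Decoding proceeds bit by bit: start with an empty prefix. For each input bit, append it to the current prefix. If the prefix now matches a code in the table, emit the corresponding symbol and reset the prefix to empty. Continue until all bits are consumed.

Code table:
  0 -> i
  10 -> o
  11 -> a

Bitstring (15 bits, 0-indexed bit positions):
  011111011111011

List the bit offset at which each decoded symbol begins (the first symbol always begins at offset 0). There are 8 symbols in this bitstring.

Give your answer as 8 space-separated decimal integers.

Answer: 0 1 3 5 7 9 11 13

Derivation:
Bit 0: prefix='0' -> emit 'i', reset
Bit 1: prefix='1' (no match yet)
Bit 2: prefix='11' -> emit 'a', reset
Bit 3: prefix='1' (no match yet)
Bit 4: prefix='11' -> emit 'a', reset
Bit 5: prefix='1' (no match yet)
Bit 6: prefix='10' -> emit 'o', reset
Bit 7: prefix='1' (no match yet)
Bit 8: prefix='11' -> emit 'a', reset
Bit 9: prefix='1' (no match yet)
Bit 10: prefix='11' -> emit 'a', reset
Bit 11: prefix='1' (no match yet)
Bit 12: prefix='10' -> emit 'o', reset
Bit 13: prefix='1' (no match yet)
Bit 14: prefix='11' -> emit 'a', reset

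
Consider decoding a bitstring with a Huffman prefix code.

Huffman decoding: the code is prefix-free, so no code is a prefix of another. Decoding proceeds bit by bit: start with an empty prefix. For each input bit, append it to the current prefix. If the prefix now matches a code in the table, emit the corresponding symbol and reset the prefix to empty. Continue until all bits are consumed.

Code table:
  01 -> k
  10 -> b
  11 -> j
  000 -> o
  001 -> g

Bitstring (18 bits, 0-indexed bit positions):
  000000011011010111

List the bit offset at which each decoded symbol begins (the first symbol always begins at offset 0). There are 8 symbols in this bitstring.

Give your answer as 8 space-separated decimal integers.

Bit 0: prefix='0' (no match yet)
Bit 1: prefix='00' (no match yet)
Bit 2: prefix='000' -> emit 'o', reset
Bit 3: prefix='0' (no match yet)
Bit 4: prefix='00' (no match yet)
Bit 5: prefix='000' -> emit 'o', reset
Bit 6: prefix='0' (no match yet)
Bit 7: prefix='01' -> emit 'k', reset
Bit 8: prefix='1' (no match yet)
Bit 9: prefix='10' -> emit 'b', reset
Bit 10: prefix='1' (no match yet)
Bit 11: prefix='11' -> emit 'j', reset
Bit 12: prefix='0' (no match yet)
Bit 13: prefix='01' -> emit 'k', reset
Bit 14: prefix='0' (no match yet)
Bit 15: prefix='01' -> emit 'k', reset
Bit 16: prefix='1' (no match yet)
Bit 17: prefix='11' -> emit 'j', reset

Answer: 0 3 6 8 10 12 14 16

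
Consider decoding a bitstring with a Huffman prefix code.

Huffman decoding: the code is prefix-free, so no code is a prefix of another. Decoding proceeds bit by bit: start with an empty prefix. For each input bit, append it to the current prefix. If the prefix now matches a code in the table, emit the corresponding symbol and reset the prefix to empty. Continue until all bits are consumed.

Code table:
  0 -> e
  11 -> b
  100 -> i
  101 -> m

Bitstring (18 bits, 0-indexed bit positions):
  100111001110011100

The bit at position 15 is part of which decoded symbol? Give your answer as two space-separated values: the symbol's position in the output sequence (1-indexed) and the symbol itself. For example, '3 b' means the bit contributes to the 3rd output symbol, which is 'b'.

Answer: 7 i

Derivation:
Bit 0: prefix='1' (no match yet)
Bit 1: prefix='10' (no match yet)
Bit 2: prefix='100' -> emit 'i', reset
Bit 3: prefix='1' (no match yet)
Bit 4: prefix='11' -> emit 'b', reset
Bit 5: prefix='1' (no match yet)
Bit 6: prefix='10' (no match yet)
Bit 7: prefix='100' -> emit 'i', reset
Bit 8: prefix='1' (no match yet)
Bit 9: prefix='11' -> emit 'b', reset
Bit 10: prefix='1' (no match yet)
Bit 11: prefix='10' (no match yet)
Bit 12: prefix='100' -> emit 'i', reset
Bit 13: prefix='1' (no match yet)
Bit 14: prefix='11' -> emit 'b', reset
Bit 15: prefix='1' (no match yet)
Bit 16: prefix='10' (no match yet)
Bit 17: prefix='100' -> emit 'i', reset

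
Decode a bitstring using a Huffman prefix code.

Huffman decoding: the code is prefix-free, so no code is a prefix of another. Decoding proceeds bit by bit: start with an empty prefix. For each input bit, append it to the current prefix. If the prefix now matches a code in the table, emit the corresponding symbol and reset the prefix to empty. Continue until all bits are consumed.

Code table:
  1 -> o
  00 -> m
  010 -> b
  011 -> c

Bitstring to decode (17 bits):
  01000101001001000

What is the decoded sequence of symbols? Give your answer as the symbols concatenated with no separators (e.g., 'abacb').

Answer: bmobbbm

Derivation:
Bit 0: prefix='0' (no match yet)
Bit 1: prefix='01' (no match yet)
Bit 2: prefix='010' -> emit 'b', reset
Bit 3: prefix='0' (no match yet)
Bit 4: prefix='00' -> emit 'm', reset
Bit 5: prefix='1' -> emit 'o', reset
Bit 6: prefix='0' (no match yet)
Bit 7: prefix='01' (no match yet)
Bit 8: prefix='010' -> emit 'b', reset
Bit 9: prefix='0' (no match yet)
Bit 10: prefix='01' (no match yet)
Bit 11: prefix='010' -> emit 'b', reset
Bit 12: prefix='0' (no match yet)
Bit 13: prefix='01' (no match yet)
Bit 14: prefix='010' -> emit 'b', reset
Bit 15: prefix='0' (no match yet)
Bit 16: prefix='00' -> emit 'm', reset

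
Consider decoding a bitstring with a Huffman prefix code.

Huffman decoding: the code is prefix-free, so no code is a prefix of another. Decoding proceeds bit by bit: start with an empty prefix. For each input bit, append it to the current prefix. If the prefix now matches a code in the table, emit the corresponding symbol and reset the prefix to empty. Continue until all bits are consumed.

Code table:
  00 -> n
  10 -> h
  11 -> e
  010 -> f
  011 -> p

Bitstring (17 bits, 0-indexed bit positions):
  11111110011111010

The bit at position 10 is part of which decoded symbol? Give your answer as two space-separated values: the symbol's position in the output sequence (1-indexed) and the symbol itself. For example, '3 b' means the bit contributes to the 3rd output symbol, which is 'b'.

Answer: 5 p

Derivation:
Bit 0: prefix='1' (no match yet)
Bit 1: prefix='11' -> emit 'e', reset
Bit 2: prefix='1' (no match yet)
Bit 3: prefix='11' -> emit 'e', reset
Bit 4: prefix='1' (no match yet)
Bit 5: prefix='11' -> emit 'e', reset
Bit 6: prefix='1' (no match yet)
Bit 7: prefix='10' -> emit 'h', reset
Bit 8: prefix='0' (no match yet)
Bit 9: prefix='01' (no match yet)
Bit 10: prefix='011' -> emit 'p', reset
Bit 11: prefix='1' (no match yet)
Bit 12: prefix='11' -> emit 'e', reset
Bit 13: prefix='1' (no match yet)
Bit 14: prefix='10' -> emit 'h', reset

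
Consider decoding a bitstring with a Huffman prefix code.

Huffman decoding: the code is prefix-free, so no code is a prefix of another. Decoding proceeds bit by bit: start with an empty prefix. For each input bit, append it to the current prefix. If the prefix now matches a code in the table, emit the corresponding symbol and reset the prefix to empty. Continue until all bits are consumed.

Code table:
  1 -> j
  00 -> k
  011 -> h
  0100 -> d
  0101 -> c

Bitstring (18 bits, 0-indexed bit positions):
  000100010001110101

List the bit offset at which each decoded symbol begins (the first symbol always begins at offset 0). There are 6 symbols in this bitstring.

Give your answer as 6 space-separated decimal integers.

Answer: 0 2 6 10 13 14

Derivation:
Bit 0: prefix='0' (no match yet)
Bit 1: prefix='00' -> emit 'k', reset
Bit 2: prefix='0' (no match yet)
Bit 3: prefix='01' (no match yet)
Bit 4: prefix='010' (no match yet)
Bit 5: prefix='0100' -> emit 'd', reset
Bit 6: prefix='0' (no match yet)
Bit 7: prefix='01' (no match yet)
Bit 8: prefix='010' (no match yet)
Bit 9: prefix='0100' -> emit 'd', reset
Bit 10: prefix='0' (no match yet)
Bit 11: prefix='01' (no match yet)
Bit 12: prefix='011' -> emit 'h', reset
Bit 13: prefix='1' -> emit 'j', reset
Bit 14: prefix='0' (no match yet)
Bit 15: prefix='01' (no match yet)
Bit 16: prefix='010' (no match yet)
Bit 17: prefix='0101' -> emit 'c', reset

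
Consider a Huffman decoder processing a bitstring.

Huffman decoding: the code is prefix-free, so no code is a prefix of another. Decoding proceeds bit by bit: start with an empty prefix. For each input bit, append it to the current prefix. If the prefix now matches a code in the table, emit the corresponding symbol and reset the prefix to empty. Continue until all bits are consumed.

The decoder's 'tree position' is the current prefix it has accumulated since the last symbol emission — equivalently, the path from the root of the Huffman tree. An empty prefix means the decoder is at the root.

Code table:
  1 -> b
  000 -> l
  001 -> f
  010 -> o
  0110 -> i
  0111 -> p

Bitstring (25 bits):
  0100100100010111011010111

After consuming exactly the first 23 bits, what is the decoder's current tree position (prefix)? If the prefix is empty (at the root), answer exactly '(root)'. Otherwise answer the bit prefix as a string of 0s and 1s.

Answer: 01

Derivation:
Bit 0: prefix='0' (no match yet)
Bit 1: prefix='01' (no match yet)
Bit 2: prefix='010' -> emit 'o', reset
Bit 3: prefix='0' (no match yet)
Bit 4: prefix='01' (no match yet)
Bit 5: prefix='010' -> emit 'o', reset
Bit 6: prefix='0' (no match yet)
Bit 7: prefix='01' (no match yet)
Bit 8: prefix='010' -> emit 'o', reset
Bit 9: prefix='0' (no match yet)
Bit 10: prefix='00' (no match yet)
Bit 11: prefix='001' -> emit 'f', reset
Bit 12: prefix='0' (no match yet)
Bit 13: prefix='01' (no match yet)
Bit 14: prefix='011' (no match yet)
Bit 15: prefix='0111' -> emit 'p', reset
Bit 16: prefix='0' (no match yet)
Bit 17: prefix='01' (no match yet)
Bit 18: prefix='011' (no match yet)
Bit 19: prefix='0110' -> emit 'i', reset
Bit 20: prefix='1' -> emit 'b', reset
Bit 21: prefix='0' (no match yet)
Bit 22: prefix='01' (no match yet)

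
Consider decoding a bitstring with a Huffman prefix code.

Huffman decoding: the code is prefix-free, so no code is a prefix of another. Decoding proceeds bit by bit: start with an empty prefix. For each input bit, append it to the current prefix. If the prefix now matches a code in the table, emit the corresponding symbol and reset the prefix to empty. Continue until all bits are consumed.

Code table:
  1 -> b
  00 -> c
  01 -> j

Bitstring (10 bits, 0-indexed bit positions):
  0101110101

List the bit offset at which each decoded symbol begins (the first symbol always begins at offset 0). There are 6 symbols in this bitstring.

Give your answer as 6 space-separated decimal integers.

Answer: 0 2 4 5 6 8

Derivation:
Bit 0: prefix='0' (no match yet)
Bit 1: prefix='01' -> emit 'j', reset
Bit 2: prefix='0' (no match yet)
Bit 3: prefix='01' -> emit 'j', reset
Bit 4: prefix='1' -> emit 'b', reset
Bit 5: prefix='1' -> emit 'b', reset
Bit 6: prefix='0' (no match yet)
Bit 7: prefix='01' -> emit 'j', reset
Bit 8: prefix='0' (no match yet)
Bit 9: prefix='01' -> emit 'j', reset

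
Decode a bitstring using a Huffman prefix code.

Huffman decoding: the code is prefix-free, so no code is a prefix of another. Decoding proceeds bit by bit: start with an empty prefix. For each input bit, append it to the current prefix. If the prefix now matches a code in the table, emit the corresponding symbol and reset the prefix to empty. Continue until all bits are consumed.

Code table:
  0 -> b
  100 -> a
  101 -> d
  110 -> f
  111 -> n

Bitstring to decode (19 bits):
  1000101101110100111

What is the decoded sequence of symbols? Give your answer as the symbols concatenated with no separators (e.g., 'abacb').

Bit 0: prefix='1' (no match yet)
Bit 1: prefix='10' (no match yet)
Bit 2: prefix='100' -> emit 'a', reset
Bit 3: prefix='0' -> emit 'b', reset
Bit 4: prefix='1' (no match yet)
Bit 5: prefix='10' (no match yet)
Bit 6: prefix='101' -> emit 'd', reset
Bit 7: prefix='1' (no match yet)
Bit 8: prefix='10' (no match yet)
Bit 9: prefix='101' -> emit 'd', reset
Bit 10: prefix='1' (no match yet)
Bit 11: prefix='11' (no match yet)
Bit 12: prefix='110' -> emit 'f', reset
Bit 13: prefix='1' (no match yet)
Bit 14: prefix='10' (no match yet)
Bit 15: prefix='100' -> emit 'a', reset
Bit 16: prefix='1' (no match yet)
Bit 17: prefix='11' (no match yet)
Bit 18: prefix='111' -> emit 'n', reset

Answer: abddfan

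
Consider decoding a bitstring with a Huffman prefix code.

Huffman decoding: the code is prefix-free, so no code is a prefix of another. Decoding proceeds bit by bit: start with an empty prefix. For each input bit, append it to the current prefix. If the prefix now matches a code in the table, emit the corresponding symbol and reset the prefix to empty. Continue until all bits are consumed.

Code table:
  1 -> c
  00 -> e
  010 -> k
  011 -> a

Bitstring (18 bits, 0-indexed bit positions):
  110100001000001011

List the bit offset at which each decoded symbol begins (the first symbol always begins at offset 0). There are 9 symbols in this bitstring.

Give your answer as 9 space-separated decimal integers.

Answer: 0 1 2 5 7 10 12 14 15

Derivation:
Bit 0: prefix='1' -> emit 'c', reset
Bit 1: prefix='1' -> emit 'c', reset
Bit 2: prefix='0' (no match yet)
Bit 3: prefix='01' (no match yet)
Bit 4: prefix='010' -> emit 'k', reset
Bit 5: prefix='0' (no match yet)
Bit 6: prefix='00' -> emit 'e', reset
Bit 7: prefix='0' (no match yet)
Bit 8: prefix='01' (no match yet)
Bit 9: prefix='010' -> emit 'k', reset
Bit 10: prefix='0' (no match yet)
Bit 11: prefix='00' -> emit 'e', reset
Bit 12: prefix='0' (no match yet)
Bit 13: prefix='00' -> emit 'e', reset
Bit 14: prefix='1' -> emit 'c', reset
Bit 15: prefix='0' (no match yet)
Bit 16: prefix='01' (no match yet)
Bit 17: prefix='011' -> emit 'a', reset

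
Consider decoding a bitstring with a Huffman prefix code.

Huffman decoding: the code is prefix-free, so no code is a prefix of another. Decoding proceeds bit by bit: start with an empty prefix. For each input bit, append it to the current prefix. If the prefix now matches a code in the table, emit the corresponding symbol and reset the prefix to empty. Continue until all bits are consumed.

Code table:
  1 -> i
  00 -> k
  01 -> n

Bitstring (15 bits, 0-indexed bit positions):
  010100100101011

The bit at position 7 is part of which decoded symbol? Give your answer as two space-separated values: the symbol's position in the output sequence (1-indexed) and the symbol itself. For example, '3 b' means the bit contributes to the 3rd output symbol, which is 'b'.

Bit 0: prefix='0' (no match yet)
Bit 1: prefix='01' -> emit 'n', reset
Bit 2: prefix='0' (no match yet)
Bit 3: prefix='01' -> emit 'n', reset
Bit 4: prefix='0' (no match yet)
Bit 5: prefix='00' -> emit 'k', reset
Bit 6: prefix='1' -> emit 'i', reset
Bit 7: prefix='0' (no match yet)
Bit 8: prefix='00' -> emit 'k', reset
Bit 9: prefix='1' -> emit 'i', reset
Bit 10: prefix='0' (no match yet)
Bit 11: prefix='01' -> emit 'n', reset

Answer: 5 k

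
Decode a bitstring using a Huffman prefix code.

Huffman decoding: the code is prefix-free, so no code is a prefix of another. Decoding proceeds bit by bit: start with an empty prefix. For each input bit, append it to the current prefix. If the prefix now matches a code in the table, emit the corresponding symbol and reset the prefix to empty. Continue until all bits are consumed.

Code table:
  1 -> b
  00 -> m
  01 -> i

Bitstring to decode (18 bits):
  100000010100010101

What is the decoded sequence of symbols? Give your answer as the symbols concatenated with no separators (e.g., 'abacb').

Answer: bmmmbimiii

Derivation:
Bit 0: prefix='1' -> emit 'b', reset
Bit 1: prefix='0' (no match yet)
Bit 2: prefix='00' -> emit 'm', reset
Bit 3: prefix='0' (no match yet)
Bit 4: prefix='00' -> emit 'm', reset
Bit 5: prefix='0' (no match yet)
Bit 6: prefix='00' -> emit 'm', reset
Bit 7: prefix='1' -> emit 'b', reset
Bit 8: prefix='0' (no match yet)
Bit 9: prefix='01' -> emit 'i', reset
Bit 10: prefix='0' (no match yet)
Bit 11: prefix='00' -> emit 'm', reset
Bit 12: prefix='0' (no match yet)
Bit 13: prefix='01' -> emit 'i', reset
Bit 14: prefix='0' (no match yet)
Bit 15: prefix='01' -> emit 'i', reset
Bit 16: prefix='0' (no match yet)
Bit 17: prefix='01' -> emit 'i', reset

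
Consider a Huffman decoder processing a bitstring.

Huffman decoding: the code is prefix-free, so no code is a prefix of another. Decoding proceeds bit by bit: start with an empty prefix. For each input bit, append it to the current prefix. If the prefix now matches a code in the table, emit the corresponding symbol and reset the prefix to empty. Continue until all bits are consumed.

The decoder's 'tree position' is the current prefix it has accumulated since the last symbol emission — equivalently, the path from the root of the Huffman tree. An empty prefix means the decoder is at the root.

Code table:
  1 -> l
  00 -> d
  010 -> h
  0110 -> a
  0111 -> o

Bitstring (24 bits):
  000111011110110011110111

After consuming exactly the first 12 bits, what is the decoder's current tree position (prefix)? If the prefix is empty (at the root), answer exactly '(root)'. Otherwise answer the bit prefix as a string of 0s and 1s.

Answer: 0

Derivation:
Bit 0: prefix='0' (no match yet)
Bit 1: prefix='00' -> emit 'd', reset
Bit 2: prefix='0' (no match yet)
Bit 3: prefix='01' (no match yet)
Bit 4: prefix='011' (no match yet)
Bit 5: prefix='0111' -> emit 'o', reset
Bit 6: prefix='0' (no match yet)
Bit 7: prefix='01' (no match yet)
Bit 8: prefix='011' (no match yet)
Bit 9: prefix='0111' -> emit 'o', reset
Bit 10: prefix='1' -> emit 'l', reset
Bit 11: prefix='0' (no match yet)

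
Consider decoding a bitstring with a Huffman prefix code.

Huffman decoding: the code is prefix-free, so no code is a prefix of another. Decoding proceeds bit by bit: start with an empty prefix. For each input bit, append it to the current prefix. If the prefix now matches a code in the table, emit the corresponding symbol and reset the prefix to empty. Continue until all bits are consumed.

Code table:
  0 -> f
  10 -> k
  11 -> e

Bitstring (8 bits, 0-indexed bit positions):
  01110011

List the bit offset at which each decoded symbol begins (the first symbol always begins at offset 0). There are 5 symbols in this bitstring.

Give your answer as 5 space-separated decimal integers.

Bit 0: prefix='0' -> emit 'f', reset
Bit 1: prefix='1' (no match yet)
Bit 2: prefix='11' -> emit 'e', reset
Bit 3: prefix='1' (no match yet)
Bit 4: prefix='10' -> emit 'k', reset
Bit 5: prefix='0' -> emit 'f', reset
Bit 6: prefix='1' (no match yet)
Bit 7: prefix='11' -> emit 'e', reset

Answer: 0 1 3 5 6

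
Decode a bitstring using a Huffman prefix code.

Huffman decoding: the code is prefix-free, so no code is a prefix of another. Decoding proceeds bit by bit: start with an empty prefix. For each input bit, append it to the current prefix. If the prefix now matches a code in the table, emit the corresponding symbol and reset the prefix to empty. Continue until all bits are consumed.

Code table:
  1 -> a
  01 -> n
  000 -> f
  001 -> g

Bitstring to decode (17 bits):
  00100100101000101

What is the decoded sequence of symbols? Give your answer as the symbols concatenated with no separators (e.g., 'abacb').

Answer: gggnfan

Derivation:
Bit 0: prefix='0' (no match yet)
Bit 1: prefix='00' (no match yet)
Bit 2: prefix='001' -> emit 'g', reset
Bit 3: prefix='0' (no match yet)
Bit 4: prefix='00' (no match yet)
Bit 5: prefix='001' -> emit 'g', reset
Bit 6: prefix='0' (no match yet)
Bit 7: prefix='00' (no match yet)
Bit 8: prefix='001' -> emit 'g', reset
Bit 9: prefix='0' (no match yet)
Bit 10: prefix='01' -> emit 'n', reset
Bit 11: prefix='0' (no match yet)
Bit 12: prefix='00' (no match yet)
Bit 13: prefix='000' -> emit 'f', reset
Bit 14: prefix='1' -> emit 'a', reset
Bit 15: prefix='0' (no match yet)
Bit 16: prefix='01' -> emit 'n', reset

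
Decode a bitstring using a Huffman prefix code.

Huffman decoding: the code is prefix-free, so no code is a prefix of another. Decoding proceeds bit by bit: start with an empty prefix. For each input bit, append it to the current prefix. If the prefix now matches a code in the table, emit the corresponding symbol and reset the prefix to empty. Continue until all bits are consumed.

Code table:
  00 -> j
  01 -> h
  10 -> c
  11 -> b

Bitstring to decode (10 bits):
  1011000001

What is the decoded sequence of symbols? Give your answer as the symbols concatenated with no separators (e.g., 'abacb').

Answer: cbjjh

Derivation:
Bit 0: prefix='1' (no match yet)
Bit 1: prefix='10' -> emit 'c', reset
Bit 2: prefix='1' (no match yet)
Bit 3: prefix='11' -> emit 'b', reset
Bit 4: prefix='0' (no match yet)
Bit 5: prefix='00' -> emit 'j', reset
Bit 6: prefix='0' (no match yet)
Bit 7: prefix='00' -> emit 'j', reset
Bit 8: prefix='0' (no match yet)
Bit 9: prefix='01' -> emit 'h', reset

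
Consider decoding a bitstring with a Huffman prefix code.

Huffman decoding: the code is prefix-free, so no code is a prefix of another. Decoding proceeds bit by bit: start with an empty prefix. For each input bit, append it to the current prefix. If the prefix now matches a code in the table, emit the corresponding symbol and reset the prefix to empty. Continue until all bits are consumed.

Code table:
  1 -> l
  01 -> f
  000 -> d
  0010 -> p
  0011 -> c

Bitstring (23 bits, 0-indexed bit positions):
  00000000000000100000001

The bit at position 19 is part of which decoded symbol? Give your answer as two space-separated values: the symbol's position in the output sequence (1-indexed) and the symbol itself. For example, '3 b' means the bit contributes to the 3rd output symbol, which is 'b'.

Bit 0: prefix='0' (no match yet)
Bit 1: prefix='00' (no match yet)
Bit 2: prefix='000' -> emit 'd', reset
Bit 3: prefix='0' (no match yet)
Bit 4: prefix='00' (no match yet)
Bit 5: prefix='000' -> emit 'd', reset
Bit 6: prefix='0' (no match yet)
Bit 7: prefix='00' (no match yet)
Bit 8: prefix='000' -> emit 'd', reset
Bit 9: prefix='0' (no match yet)
Bit 10: prefix='00' (no match yet)
Bit 11: prefix='000' -> emit 'd', reset
Bit 12: prefix='0' (no match yet)
Bit 13: prefix='00' (no match yet)
Bit 14: prefix='001' (no match yet)
Bit 15: prefix='0010' -> emit 'p', reset
Bit 16: prefix='0' (no match yet)
Bit 17: prefix='00' (no match yet)
Bit 18: prefix='000' -> emit 'd', reset
Bit 19: prefix='0' (no match yet)
Bit 20: prefix='00' (no match yet)
Bit 21: prefix='000' -> emit 'd', reset
Bit 22: prefix='1' -> emit 'l', reset

Answer: 7 d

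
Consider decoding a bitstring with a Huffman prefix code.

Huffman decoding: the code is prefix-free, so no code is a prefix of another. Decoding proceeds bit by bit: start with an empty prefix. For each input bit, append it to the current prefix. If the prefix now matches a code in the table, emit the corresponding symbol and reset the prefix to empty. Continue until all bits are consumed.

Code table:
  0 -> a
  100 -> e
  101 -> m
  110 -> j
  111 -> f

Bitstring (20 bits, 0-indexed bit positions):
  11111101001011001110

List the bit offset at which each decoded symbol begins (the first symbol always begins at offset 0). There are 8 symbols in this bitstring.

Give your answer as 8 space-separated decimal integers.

Answer: 0 3 6 7 10 13 16 19

Derivation:
Bit 0: prefix='1' (no match yet)
Bit 1: prefix='11' (no match yet)
Bit 2: prefix='111' -> emit 'f', reset
Bit 3: prefix='1' (no match yet)
Bit 4: prefix='11' (no match yet)
Bit 5: prefix='111' -> emit 'f', reset
Bit 6: prefix='0' -> emit 'a', reset
Bit 7: prefix='1' (no match yet)
Bit 8: prefix='10' (no match yet)
Bit 9: prefix='100' -> emit 'e', reset
Bit 10: prefix='1' (no match yet)
Bit 11: prefix='10' (no match yet)
Bit 12: prefix='101' -> emit 'm', reset
Bit 13: prefix='1' (no match yet)
Bit 14: prefix='10' (no match yet)
Bit 15: prefix='100' -> emit 'e', reset
Bit 16: prefix='1' (no match yet)
Bit 17: prefix='11' (no match yet)
Bit 18: prefix='111' -> emit 'f', reset
Bit 19: prefix='0' -> emit 'a', reset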